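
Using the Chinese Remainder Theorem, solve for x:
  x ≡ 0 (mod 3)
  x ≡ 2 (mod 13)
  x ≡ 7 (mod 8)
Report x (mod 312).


Moduli 3, 13, 8 are pairwise coprime; by CRT there is a unique solution modulo M = 3 · 13 · 8 = 312.
Solve pairwise, accumulating the modulus:
  Start with x ≡ 0 (mod 3).
  Combine with x ≡ 2 (mod 13): since gcd(3, 13) = 1, we get a unique residue mod 39.
    Write x = 0 + 3·t and substitute into x ≡ 2 (mod 13): 3·t ≡ 2 − 0 = 2 (mod 13).
    The inverse of 3 mod 13 is 9 (since 3·9 = 27 = 2·13 + 1), so t ≡ 9·2 = 18 ≡ 5 (mod 13).
    Then x = 0 + 3·5 = 15, valid modulo lcm(3, 13) = 39: x ≡ 15 (mod 39).
  Combine with x ≡ 7 (mod 8): since gcd(39, 8) = 1, we get a unique residue mod 312.
    Write x = 15 + 39·t and substitute into x ≡ 7 (mod 8): 39·t ≡ 7 − 15 = -8 (mod 8).
    Reduce coefficients mod 8: 7·t ≡ 0 (mod 8).
    The inverse of 7 mod 8 is 7 (since 7·7 = 49 = 6·8 + 1), so t ≡ 7·0 = 0 ≡ 0 (mod 8).
    Then x = 15 + 39·0 = 15, valid modulo lcm(39, 8) = 312: x ≡ 15 (mod 312).
Verify: 15 mod 3 = 0 ✓, 15 mod 13 = 2 ✓, 15 mod 8 = 7 ✓.

x ≡ 15 (mod 312).


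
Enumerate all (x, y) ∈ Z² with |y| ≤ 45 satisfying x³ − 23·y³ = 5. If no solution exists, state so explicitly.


The equation is x³ - 23y³ = 5. For fixed y, x³ = 23·y³ + 5, so a solution requires the RHS to be a perfect cube.
Strategy: iterate y from -45 to 45, compute RHS = 23·y³ + 5, and check whether it is a (positive or negative) perfect cube.
Check small values of y:
  y = 0: RHS = 5 is not a perfect cube.
  y = 1: RHS = 28 is not a perfect cube.
  y = -1: RHS = -18 is not a perfect cube.
  y = 2: RHS = 189 is not a perfect cube.
  y = -2: RHS = -179 is not a perfect cube.
  y = 3: RHS = 626 is not a perfect cube.
  y = -3: RHS = -616 is not a perfect cube.
Continuing the search up to |y| = 45 finds no solutions either.
No (x, y) in the scanned range satisfies the equation.

No integer solutions with |y| ≤ 45.


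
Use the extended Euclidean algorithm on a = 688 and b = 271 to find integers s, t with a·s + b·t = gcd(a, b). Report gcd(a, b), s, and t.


Euclidean algorithm on (688, 271) — divide until remainder is 0:
  688 = 2 · 271 + 146
  271 = 1 · 146 + 125
  146 = 1 · 125 + 21
  125 = 5 · 21 + 20
  21 = 1 · 20 + 1
  20 = 20 · 1 + 0
gcd(688, 271) = 1.
Track Bezout coefficients alongside the remainders: start with r₀ = 688 = a·1 + b·0 (s = 1, t = 0) and r₁ = 271 = a·0 + b·1 (s = 0, t = 1); each new remainder r_{k+1} = r_{k-1} − q_k·r_k inherits s_{k+1} = s_{k-1} − q_k·s_k, t_{k+1} = t_{k-1} − q_k·t_k, so r_k = a·s_k + b·t_k at every step:
  q = 2: r = 146, s = 1 − 2·0 = 1, t = 0 − 2·1 = -2  (check: 688·1 + 271·(-2) = 146)
  q = 1: r = 125, s = 0 − 1·1 = -1, t = 1 − 1·(-2) = 3  (check: 688·(-1) + 271·3 = 125)
  q = 1: r = 21, s = 1 − 1·(-1) = 2, t = -2 − 1·3 = -5  (check: 688·2 + 271·(-5) = 21)
  q = 5: r = 20, s = -1 − 5·2 = -11, t = 3 − 5·(-5) = 28  (check: 688·(-11) + 271·28 = 20)
  q = 1: r = 1, s = 2 − 1·(-11) = 13, t = -5 − 1·28 = -33  (check: 688·13 + 271·(-33) = 1)
The row with r = 1 (the gcd) gives the Bezout coefficients s = 13, t = -33.
Result: 688 · (13) + 271 · (-33) = 1.

gcd(688, 271) = 1; s = 13, t = -33 (check: 688·13 + 271·(-33) = 1).


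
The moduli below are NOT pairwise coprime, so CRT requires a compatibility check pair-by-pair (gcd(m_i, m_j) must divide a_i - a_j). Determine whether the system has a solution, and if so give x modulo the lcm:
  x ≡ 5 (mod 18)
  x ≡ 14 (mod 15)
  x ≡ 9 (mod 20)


Moduli 18, 15, 20 are not pairwise coprime, so CRT works modulo lcm(m_i) when all pairwise compatibility conditions hold.
Pairwise compatibility: gcd(m_i, m_j) must divide a_i - a_j for every pair.
Merge one congruence at a time:
  Start: x ≡ 5 (mod 18).
  Combine with x ≡ 14 (mod 15): gcd(18, 15) = 3; 14 - 5 = 9, which IS divisible by 3, so compatible.
    Write x = 5 + 18·t and substitute into x ≡ 14 (mod 15): 18·t ≡ 14 − 5 = 9 (mod 15).
    Divide the congruence (and modulus) by g = 3: 6·t ≡ 3 (mod 5).
    Reduce coefficients mod 5: 1·t ≡ 3 (mod 5).
    So t ≡ 3 (mod 5).
    Then x = 5 + 18·3 = 59, valid modulo lcm(18, 15) = 90: x ≡ 59 (mod 90).
  Combine with x ≡ 9 (mod 20): gcd(90, 20) = 10; 9 - 59 = -50, which IS divisible by 10, so compatible.
    Write x = 59 + 90·t and substitute into x ≡ 9 (mod 20): 90·t ≡ 9 − 59 = -50 (mod 20).
    Divide the congruence (and modulus) by g = 10: 9·t ≡ -5 (mod 2).
    Reduce coefficients mod 2: 1·t ≡ 1 (mod 2).
    So t ≡ 1 (mod 2).
    Then x = 59 + 90·1 = 149, valid modulo lcm(90, 20) = 180: x ≡ 149 (mod 180).
Verify: 149 mod 18 = 5, 149 mod 15 = 14, 149 mod 20 = 9.

x ≡ 149 (mod 180).


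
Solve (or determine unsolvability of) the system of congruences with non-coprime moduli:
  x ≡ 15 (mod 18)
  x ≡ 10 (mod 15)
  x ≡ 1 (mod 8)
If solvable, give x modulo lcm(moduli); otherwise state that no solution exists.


Moduli 18, 15, 8 are not pairwise coprime, so CRT works modulo lcm(m_i) when all pairwise compatibility conditions hold.
Pairwise compatibility: gcd(m_i, m_j) must divide a_i - a_j for every pair.
Merge one congruence at a time:
  Start: x ≡ 15 (mod 18).
  Combine with x ≡ 10 (mod 15): gcd(18, 15) = 3, and 10 - 15 = -5 is NOT divisible by 3.
    ⇒ system is inconsistent (no integer solution).

No solution (the system is inconsistent).


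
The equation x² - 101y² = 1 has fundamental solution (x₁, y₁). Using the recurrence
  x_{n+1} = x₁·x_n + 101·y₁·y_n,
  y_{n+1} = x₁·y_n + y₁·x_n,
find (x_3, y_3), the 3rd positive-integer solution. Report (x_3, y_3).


Step 1: Find the fundamental solution (x₁, y₁) of x² - 101y² = 1.
  Expand √101 as a continued fraction. a₀ = ⌊√101⌋ = 10; iterate m_{k+1} = d_k·a_k − m_k, d_{k+1} = (101 − m_{k+1}²)/d_k, a_{k+1} = ⌊(a₀ + m_{k+1})/d_{k+1}⌋ (starting m₀ = 0, d₀ = 1), with convergents p_k = a_k·p_{k-1} + p_{k-2}, q_k = a_k·q_{k-1} + q_{k-2} (p₋₁ = 1, q₋₁ = 0):
  k = 0: a₀ = 10; p₀/q₀ = 10/1; p₀² − 101·q₀² = 100 − 101 = -1.
  k = 1: m = 10, d = 1, a = ⌊(10 + 10)/1⌋ = 20; p/q = (20·10 + 1)/(20·1 + 0) = 201/20; p² − 101·q² = 40401 − 40400 = 1.
  The first convergent with p² − 101·q² = 1 gives the fundamental solution (x₁, y₁) = (201, 20).
Step 2: Apply the recurrence (x_{n+1}, y_{n+1}) = (x₁x_n + 101y₁y_n, x₁y_n + y₁x_n) repeatedly.
  From (x_1, y_1) = (201, 20): x_2 = 201·201 + 101·20·20 = 80801; y_2 = 201·20 + 20·201 = 8040.
  From (x_2, y_2) = (80801, 8040): x_3 = 201·80801 + 101·20·8040 = 32481801; y_3 = 201·8040 + 20·80801 = 3232060.
Step 3: Verify x_3² - 101·y_3² = 1055067396203601 - 1055067396203600 = 1 (should be 1). ✓

(x_1, y_1) = (201, 20); (x_3, y_3) = (32481801, 3232060).


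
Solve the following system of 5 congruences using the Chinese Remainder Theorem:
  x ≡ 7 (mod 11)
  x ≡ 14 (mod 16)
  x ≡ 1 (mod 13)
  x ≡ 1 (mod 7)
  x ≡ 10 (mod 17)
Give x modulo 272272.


Product of moduli M = 11 · 16 · 13 · 7 · 17 = 272272.
Merge one congruence at a time:
  Start: x ≡ 7 (mod 11).
  Combine with x ≡ 14 (mod 16); new modulus lcm = 176.
    Write x = 7 + 11·t and substitute into x ≡ 14 (mod 16): 11·t ≡ 14 − 7 = 7 (mod 16).
    The inverse of 11 mod 16 is 3 (since 11·3 = 33 = 2·16 + 1), so t ≡ 3·7 = 21 ≡ 5 (mod 16).
    Then x = 7 + 11·5 = 62, valid modulo lcm(11, 16) = 176: x ≡ 62 (mod 176).
  Combine with x ≡ 1 (mod 13); new modulus lcm = 2288.
    Write x = 62 + 176·t and substitute into x ≡ 1 (mod 13): 176·t ≡ 1 − 62 = -61 (mod 13).
    Reduce coefficients mod 13: 7·t ≡ 4 (mod 13).
    The inverse of 7 mod 13 is 2 (since 7·2 = 14 = 1·13 + 1), so t ≡ 2·4 = 8 ≡ 8 (mod 13).
    Then x = 62 + 176·8 = 1470, valid modulo lcm(176, 13) = 2288: x ≡ 1470 (mod 2288).
  Combine with x ≡ 1 (mod 7); new modulus lcm = 16016.
    Write x = 1470 + 2288·t and substitute into x ≡ 1 (mod 7): 2288·t ≡ 1 − 1470 = -1469 (mod 7).
    Reduce coefficients mod 7: 6·t ≡ 1 (mod 7).
    The inverse of 6 mod 7 is 6 (since 6·6 = 36 = 5·7 + 1), so t ≡ 6·1 = 6 ≡ 6 (mod 7).
    Then x = 1470 + 2288·6 = 15198, valid modulo lcm(2288, 7) = 16016: x ≡ 15198 (mod 16016).
  Combine with x ≡ 10 (mod 17); new modulus lcm = 272272.
    Write x = 15198 + 16016·t and substitute into x ≡ 10 (mod 17): 16016·t ≡ 10 − 15198 = -15188 (mod 17).
    Reduce coefficients mod 17: 2·t ≡ 10 (mod 17).
    The inverse of 2 mod 17 is 9 (since 2·9 = 18 = 1·17 + 1), so t ≡ 9·10 = 90 ≡ 5 (mod 17).
    Then x = 15198 + 16016·5 = 95278, valid modulo lcm(16016, 17) = 272272: x ≡ 95278 (mod 272272).
Verify against each original: 95278 mod 11 = 7, 95278 mod 16 = 14, 95278 mod 13 = 1, 95278 mod 7 = 1, 95278 mod 17 = 10.

x ≡ 95278 (mod 272272).


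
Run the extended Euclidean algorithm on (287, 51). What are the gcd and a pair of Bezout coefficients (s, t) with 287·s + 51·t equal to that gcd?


Euclidean algorithm on (287, 51) — divide until remainder is 0:
  287 = 5 · 51 + 32
  51 = 1 · 32 + 19
  32 = 1 · 19 + 13
  19 = 1 · 13 + 6
  13 = 2 · 6 + 1
  6 = 6 · 1 + 0
gcd(287, 51) = 1.
Track Bezout coefficients alongside the remainders: start with r₀ = 287 = a·1 + b·0 (s = 1, t = 0) and r₁ = 51 = a·0 + b·1 (s = 0, t = 1); each new remainder r_{k+1} = r_{k-1} − q_k·r_k inherits s_{k+1} = s_{k-1} − q_k·s_k, t_{k+1} = t_{k-1} − q_k·t_k, so r_k = a·s_k + b·t_k at every step:
  q = 5: r = 32, s = 1 − 5·0 = 1, t = 0 − 5·1 = -5  (check: 287·1 + 51·(-5) = 32)
  q = 1: r = 19, s = 0 − 1·1 = -1, t = 1 − 1·(-5) = 6  (check: 287·(-1) + 51·6 = 19)
  q = 1: r = 13, s = 1 − 1·(-1) = 2, t = -5 − 1·6 = -11  (check: 287·2 + 51·(-11) = 13)
  q = 1: r = 6, s = -1 − 1·2 = -3, t = 6 − 1·(-11) = 17  (check: 287·(-3) + 51·17 = 6)
  q = 2: r = 1, s = 2 − 2·(-3) = 8, t = -11 − 2·17 = -45  (check: 287·8 + 51·(-45) = 1)
The row with r = 1 (the gcd) gives the Bezout coefficients s = 8, t = -45.
Result: 287 · (8) + 51 · (-45) = 1.

gcd(287, 51) = 1; s = 8, t = -45 (check: 287·8 + 51·(-45) = 1).


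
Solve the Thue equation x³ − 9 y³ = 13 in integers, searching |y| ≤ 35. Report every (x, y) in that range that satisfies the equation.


The equation is x³ - 9y³ = 13. For fixed y, x³ = 9·y³ + 13, so a solution requires the RHS to be a perfect cube.
Strategy: iterate y from -35 to 35, compute RHS = 9·y³ + 13, and check whether it is a (positive or negative) perfect cube.
Check small values of y:
  y = 0: RHS = 13 is not a perfect cube.
  y = 1: RHS = 22 is not a perfect cube.
  y = -1: RHS = 4 is not a perfect cube.
  y = 2: RHS = 85 is not a perfect cube.
  y = -2: RHS = -59 is not a perfect cube.
  y = 3: RHS = 256 is not a perfect cube.
  y = -3: RHS = -230 is not a perfect cube.
Continuing the search up to |y| = 35 finds no solutions either.
No (x, y) in the scanned range satisfies the equation.

No integer solutions with |y| ≤ 35.


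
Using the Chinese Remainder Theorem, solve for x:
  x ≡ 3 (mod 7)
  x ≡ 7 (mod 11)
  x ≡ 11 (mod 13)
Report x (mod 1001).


Moduli 7, 11, 13 are pairwise coprime; by CRT there is a unique solution modulo M = 7 · 11 · 13 = 1001.
Solve pairwise, accumulating the modulus:
  Start with x ≡ 3 (mod 7).
  Combine with x ≡ 7 (mod 11): since gcd(7, 11) = 1, we get a unique residue mod 77.
    Write x = 3 + 7·t and substitute into x ≡ 7 (mod 11): 7·t ≡ 7 − 3 = 4 (mod 11).
    The inverse of 7 mod 11 is 8 (since 7·8 = 56 = 5·11 + 1), so t ≡ 8·4 = 32 ≡ 10 (mod 11).
    Then x = 3 + 7·10 = 73, valid modulo lcm(7, 11) = 77: x ≡ 73 (mod 77).
  Combine with x ≡ 11 (mod 13): since gcd(77, 13) = 1, we get a unique residue mod 1001.
    Write x = 73 + 77·t and substitute into x ≡ 11 (mod 13): 77·t ≡ 11 − 73 = -62 (mod 13).
    Reduce coefficients mod 13: 12·t ≡ 3 (mod 13).
    The inverse of 12 mod 13 is 12 (since 12·12 = 144 = 11·13 + 1), so t ≡ 12·3 = 36 ≡ 10 (mod 13).
    Then x = 73 + 77·10 = 843, valid modulo lcm(77, 13) = 1001: x ≡ 843 (mod 1001).
Verify: 843 mod 7 = 3 ✓, 843 mod 11 = 7 ✓, 843 mod 13 = 11 ✓.

x ≡ 843 (mod 1001).


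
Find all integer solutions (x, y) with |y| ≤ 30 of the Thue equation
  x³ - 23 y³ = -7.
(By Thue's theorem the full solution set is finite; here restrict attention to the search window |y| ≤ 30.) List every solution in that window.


The equation is x³ - 23y³ = -7. For fixed y, x³ = 23·y³ − 7, so a solution requires the RHS to be a perfect cube.
Strategy: iterate y from -30 to 30, compute RHS = 23·y³ − 7, and check whether it is a (positive or negative) perfect cube.
Check small values of y:
  y = 0: RHS = -7 is not a perfect cube.
  y = 1: RHS = 16 is not a perfect cube.
  y = -1: RHS = -30 is not a perfect cube.
  y = 2: RHS = 177 is not a perfect cube.
  y = -2: RHS = -191 is not a perfect cube.
  y = 3: RHS = 614 is not a perfect cube.
  y = -3: RHS = -628 is not a perfect cube.
Continuing the search up to |y| = 30 finds no solutions either.
No (x, y) in the scanned range satisfies the equation.

No integer solutions with |y| ≤ 30.


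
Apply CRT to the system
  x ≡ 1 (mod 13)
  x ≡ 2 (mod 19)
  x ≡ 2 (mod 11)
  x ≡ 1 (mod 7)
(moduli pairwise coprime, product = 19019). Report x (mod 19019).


Product of moduli M = 13 · 19 · 11 · 7 = 19019.
Merge one congruence at a time:
  Start: x ≡ 1 (mod 13).
  Combine with x ≡ 2 (mod 19); new modulus lcm = 247.
    Write x = 1 + 13·t and substitute into x ≡ 2 (mod 19): 13·t ≡ 2 − 1 = 1 (mod 19).
    The inverse of 13 mod 19 is 3 (since 13·3 = 39 = 2·19 + 1), so t ≡ 3·1 = 3 ≡ 3 (mod 19).
    Then x = 1 + 13·3 = 40, valid modulo lcm(13, 19) = 247: x ≡ 40 (mod 247).
  Combine with x ≡ 2 (mod 11); new modulus lcm = 2717.
    Write x = 40 + 247·t and substitute into x ≡ 2 (mod 11): 247·t ≡ 2 − 40 = -38 (mod 11).
    Reduce coefficients mod 11: 5·t ≡ 6 (mod 11).
    The inverse of 5 mod 11 is 9 (since 5·9 = 45 = 4·11 + 1), so t ≡ 9·6 = 54 ≡ 10 (mod 11).
    Then x = 40 + 247·10 = 2510, valid modulo lcm(247, 11) = 2717: x ≡ 2510 (mod 2717).
  Combine with x ≡ 1 (mod 7); new modulus lcm = 19019.
    Write x = 2510 + 2717·t and substitute into x ≡ 1 (mod 7): 2717·t ≡ 1 − 2510 = -2509 (mod 7).
    Reduce coefficients mod 7: 1·t ≡ 4 (mod 7).
    So t ≡ 4 (mod 7).
    Then x = 2510 + 2717·4 = 13378, valid modulo lcm(2717, 7) = 19019: x ≡ 13378 (mod 19019).
Verify against each original: 13378 mod 13 = 1, 13378 mod 19 = 2, 13378 mod 11 = 2, 13378 mod 7 = 1.

x ≡ 13378 (mod 19019).


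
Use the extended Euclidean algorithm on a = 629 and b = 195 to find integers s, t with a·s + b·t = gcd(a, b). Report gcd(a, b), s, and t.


Euclidean algorithm on (629, 195) — divide until remainder is 0:
  629 = 3 · 195 + 44
  195 = 4 · 44 + 19
  44 = 2 · 19 + 6
  19 = 3 · 6 + 1
  6 = 6 · 1 + 0
gcd(629, 195) = 1.
Track Bezout coefficients alongside the remainders: start with r₀ = 629 = a·1 + b·0 (s = 1, t = 0) and r₁ = 195 = a·0 + b·1 (s = 0, t = 1); each new remainder r_{k+1} = r_{k-1} − q_k·r_k inherits s_{k+1} = s_{k-1} − q_k·s_k, t_{k+1} = t_{k-1} − q_k·t_k, so r_k = a·s_k + b·t_k at every step:
  q = 3: r = 44, s = 1 − 3·0 = 1, t = 0 − 3·1 = -3  (check: 629·1 + 195·(-3) = 44)
  q = 4: r = 19, s = 0 − 4·1 = -4, t = 1 − 4·(-3) = 13  (check: 629·(-4) + 195·13 = 19)
  q = 2: r = 6, s = 1 − 2·(-4) = 9, t = -3 − 2·13 = -29  (check: 629·9 + 195·(-29) = 6)
  q = 3: r = 1, s = -4 − 3·9 = -31, t = 13 − 3·(-29) = 100  (check: 629·(-31) + 195·100 = 1)
The row with r = 1 (the gcd) gives the Bezout coefficients s = -31, t = 100.
Result: 629 · (-31) + 195 · (100) = 1.

gcd(629, 195) = 1; s = -31, t = 100 (check: 629·(-31) + 195·100 = 1).


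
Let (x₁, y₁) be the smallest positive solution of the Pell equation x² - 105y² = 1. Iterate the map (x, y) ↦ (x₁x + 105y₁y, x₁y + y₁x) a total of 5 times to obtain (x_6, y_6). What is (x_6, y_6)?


Step 1: Find the fundamental solution (x₁, y₁) of x² - 105y² = 1.
  Expand √105 as a continued fraction. a₀ = ⌊√105⌋ = 10; iterate m_{k+1} = d_k·a_k − m_k, d_{k+1} = (105 − m_{k+1}²)/d_k, a_{k+1} = ⌊(a₀ + m_{k+1})/d_{k+1}⌋ (starting m₀ = 0, d₀ = 1), with convergents p_k = a_k·p_{k-1} + p_{k-2}, q_k = a_k·q_{k-1} + q_{k-2} (p₋₁ = 1, q₋₁ = 0):
  k = 0: a₀ = 10; p₀/q₀ = 10/1; p₀² − 105·q₀² = 100 − 105 = -5.
  k = 1: m = 10, d = 5, a = ⌊(10 + 10)/5⌋ = 4; p/q = (4·10 + 1)/(4·1 + 0) = 41/4; p² − 105·q² = 1681 − 1680 = 1.
  The first convergent with p² − 105·q² = 1 gives the fundamental solution (x₁, y₁) = (41, 4).
Step 2: Apply the recurrence (x_{n+1}, y_{n+1}) = (x₁x_n + 105y₁y_n, x₁y_n + y₁x_n) repeatedly.
  From (x_1, y_1) = (41, 4): x_2 = 41·41 + 105·4·4 = 3361; y_2 = 41·4 + 4·41 = 328.
  From (x_2, y_2) = (3361, 328): x_3 = 41·3361 + 105·4·328 = 275561; y_3 = 41·328 + 4·3361 = 26892.
  From (x_3, y_3) = (275561, 26892): x_4 = 41·275561 + 105·4·26892 = 22592641; y_4 = 41·26892 + 4·275561 = 2204816.
  From (x_4, y_4) = (22592641, 2204816): x_5 = 41·22592641 + 105·4·2204816 = 1852321001; y_5 = 41·2204816 + 4·22592641 = 180768020.
  From (x_5, y_5) = (1852321001, 180768020): x_6 = 41·1852321001 + 105·4·180768020 = 151867729441; y_6 = 41·180768020 + 4·1852321001 = 14820772824.
Step 3: Verify x_6² - 105·y_6² = 23063807245564778172481 - 23063807245564778172480 = 1 (should be 1). ✓

(x_1, y_1) = (41, 4); (x_6, y_6) = (151867729441, 14820772824).


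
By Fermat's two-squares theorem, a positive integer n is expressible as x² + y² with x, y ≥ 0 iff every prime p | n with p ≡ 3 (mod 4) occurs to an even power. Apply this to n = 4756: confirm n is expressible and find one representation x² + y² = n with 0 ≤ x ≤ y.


Step 1: Factor n = 4756 = 2^2 · 29 · 41.
Step 2: Check the mod-4 condition on each prime factor: 2 = 2 (special); 29 ≡ 1 (mod 4), exponent 1; 41 ≡ 1 (mod 4), exponent 1.
All primes ≡ 3 (mod 4) appear to even exponent (or don't appear), so by the two-squares theorem n IS expressible as a sum of two squares.
Step 3: Build a representation. Group n = k² · m with k = 2 and m = 29 · 41 = 1189 (a product of primes ≡ 1 (mod 4)); a representation of m scales to one of n via (k·x)² + (k·y)² = k²(x² + y²). Each prime p ≡ 1 (mod 4) is itself a sum of two squares; find a² by testing p − a² for a perfect square:
  29: 29 − 1² = 28, 29 − 2² = 25 = 5² ⇒ 29 = 2² + 5².
  41: 41 − 1² = 40, 41 − 2² = 37, 41 − 3² = 32, 41 − 4² = 25 = 5² ⇒ 41 = 4² + 5².
  Combine using the Brahmagupta–Fibonacci identity (a² + b²)(c² + d²) = (ac − bd)² + (ad + bc)² = (ac + bd)² + (ad − bc)²:
  29 · 41 = 1189: from (2² + 5²)(4² + 5²), take (2·4 − 5·5, 2·5 + 5·4) = (8 − 25, 10 + 20) = (-17, 30); dropping signs (only squares matter) gives (17, 30); check 17² + 30² = 289 + 900 = 1189 ✓.
  Scale by k = 2: (2·17, 2·30) = (34, 60).
Step 4: Order so x ≤ y and verify: 34² + 60² = 1156 + 3600 = 4756 = n. ✓

n = 4756 = 34² + 60² (one valid representation with x ≤ y).


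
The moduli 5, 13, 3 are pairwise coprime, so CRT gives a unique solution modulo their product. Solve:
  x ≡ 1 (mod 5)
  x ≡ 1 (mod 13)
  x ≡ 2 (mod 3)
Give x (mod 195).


Moduli 5, 13, 3 are pairwise coprime; by CRT there is a unique solution modulo M = 5 · 13 · 3 = 195.
Solve pairwise, accumulating the modulus:
  Start with x ≡ 1 (mod 5).
  Combine with x ≡ 1 (mod 13): since gcd(5, 13) = 1, we get a unique residue mod 65.
    Write x = 1 + 5·t and substitute into x ≡ 1 (mod 13): 5·t ≡ 1 − 1 = 0 (mod 13).
    The inverse of 5 mod 13 is 8 (since 5·8 = 40 = 3·13 + 1), so t ≡ 8·0 = 0 ≡ 0 (mod 13).
    Then x = 1 + 5·0 = 1, valid modulo lcm(5, 13) = 65: x ≡ 1 (mod 65).
  Combine with x ≡ 2 (mod 3): since gcd(65, 3) = 1, we get a unique residue mod 195.
    Write x = 1 + 65·t and substitute into x ≡ 2 (mod 3): 65·t ≡ 2 − 1 = 1 (mod 3).
    Reduce coefficients mod 3: 2·t ≡ 1 (mod 3).
    The inverse of 2 mod 3 is 2 (since 2·2 = 4 = 1·3 + 1), so t ≡ 2·1 = 2 ≡ 2 (mod 3).
    Then x = 1 + 65·2 = 131, valid modulo lcm(65, 3) = 195: x ≡ 131 (mod 195).
Verify: 131 mod 5 = 1 ✓, 131 mod 13 = 1 ✓, 131 mod 3 = 2 ✓.

x ≡ 131 (mod 195).


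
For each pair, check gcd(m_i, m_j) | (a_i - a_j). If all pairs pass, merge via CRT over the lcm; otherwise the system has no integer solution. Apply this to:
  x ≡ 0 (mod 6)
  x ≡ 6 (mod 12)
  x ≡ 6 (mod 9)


Moduli 6, 12, 9 are not pairwise coprime, so CRT works modulo lcm(m_i) when all pairwise compatibility conditions hold.
Pairwise compatibility: gcd(m_i, m_j) must divide a_i - a_j for every pair.
Merge one congruence at a time:
  Start: x ≡ 0 (mod 6).
  Combine with x ≡ 6 (mod 12): gcd(6, 12) = 6; 6 - 0 = 6, which IS divisible by 6, so compatible.
    Write x = 0 + 6·t and substitute into x ≡ 6 (mod 12): 6·t ≡ 6 − 0 = 6 (mod 12).
    Divide the congruence (and modulus) by g = 6: 1·t ≡ 1 (mod 2).
    So t ≡ 1 (mod 2).
    Then x = 0 + 6·1 = 6, valid modulo lcm(6, 12) = 12: x ≡ 6 (mod 12).
  Combine with x ≡ 6 (mod 9): gcd(12, 9) = 3; 6 - 6 = 0, which IS divisible by 3, so compatible.
    Write x = 6 + 12·t and substitute into x ≡ 6 (mod 9): 12·t ≡ 6 − 6 = 0 (mod 9).
    Divide the congruence (and modulus) by g = 3: 4·t ≡ 0 (mod 3).
    Reduce coefficients mod 3: 1·t ≡ 0 (mod 3).
    So t ≡ 0 (mod 3).
    Then x = 6 + 12·0 = 6, valid modulo lcm(12, 9) = 36: x ≡ 6 (mod 36).
Verify: 6 mod 6 = 0, 6 mod 12 = 6, 6 mod 9 = 6.

x ≡ 6 (mod 36).


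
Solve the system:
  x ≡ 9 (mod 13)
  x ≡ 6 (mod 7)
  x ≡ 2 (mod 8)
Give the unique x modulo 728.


Moduli 13, 7, 8 are pairwise coprime; by CRT there is a unique solution modulo M = 13 · 7 · 8 = 728.
Solve pairwise, accumulating the modulus:
  Start with x ≡ 9 (mod 13).
  Combine with x ≡ 6 (mod 7): since gcd(13, 7) = 1, we get a unique residue mod 91.
    Write x = 9 + 13·t and substitute into x ≡ 6 (mod 7): 13·t ≡ 6 − 9 = -3 (mod 7).
    Reduce coefficients mod 7: 6·t ≡ 4 (mod 7).
    The inverse of 6 mod 7 is 6 (since 6·6 = 36 = 5·7 + 1), so t ≡ 6·4 = 24 ≡ 3 (mod 7).
    Then x = 9 + 13·3 = 48, valid modulo lcm(13, 7) = 91: x ≡ 48 (mod 91).
  Combine with x ≡ 2 (mod 8): since gcd(91, 8) = 1, we get a unique residue mod 728.
    Write x = 48 + 91·t and substitute into x ≡ 2 (mod 8): 91·t ≡ 2 − 48 = -46 (mod 8).
    Reduce coefficients mod 8: 3·t ≡ 2 (mod 8).
    The inverse of 3 mod 8 is 3 (since 3·3 = 9 = 1·8 + 1), so t ≡ 3·2 = 6 ≡ 6 (mod 8).
    Then x = 48 + 91·6 = 594, valid modulo lcm(91, 8) = 728: x ≡ 594 (mod 728).
Verify: 594 mod 13 = 9 ✓, 594 mod 7 = 6 ✓, 594 mod 8 = 2 ✓.

x ≡ 594 (mod 728).


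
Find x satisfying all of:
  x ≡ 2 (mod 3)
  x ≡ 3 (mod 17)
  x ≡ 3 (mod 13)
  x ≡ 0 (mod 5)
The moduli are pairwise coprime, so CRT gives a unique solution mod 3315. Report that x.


Product of moduli M = 3 · 17 · 13 · 5 = 3315.
Merge one congruence at a time:
  Start: x ≡ 2 (mod 3).
  Combine with x ≡ 3 (mod 17); new modulus lcm = 51.
    Write x = 2 + 3·t and substitute into x ≡ 3 (mod 17): 3·t ≡ 3 − 2 = 1 (mod 17).
    The inverse of 3 mod 17 is 6 (since 3·6 = 18 = 1·17 + 1), so t ≡ 6·1 = 6 ≡ 6 (mod 17).
    Then x = 2 + 3·6 = 20, valid modulo lcm(3, 17) = 51: x ≡ 20 (mod 51).
  Combine with x ≡ 3 (mod 13); new modulus lcm = 663.
    Write x = 20 + 51·t and substitute into x ≡ 3 (mod 13): 51·t ≡ 3 − 20 = -17 (mod 13).
    Reduce coefficients mod 13: 12·t ≡ 9 (mod 13).
    The inverse of 12 mod 13 is 12 (since 12·12 = 144 = 11·13 + 1), so t ≡ 12·9 = 108 ≡ 4 (mod 13).
    Then x = 20 + 51·4 = 224, valid modulo lcm(51, 13) = 663: x ≡ 224 (mod 663).
  Combine with x ≡ 0 (mod 5); new modulus lcm = 3315.
    Write x = 224 + 663·t and substitute into x ≡ 0 (mod 5): 663·t ≡ 0 − 224 = -224 (mod 5).
    Reduce coefficients mod 5: 3·t ≡ 1 (mod 5).
    The inverse of 3 mod 5 is 2 (since 3·2 = 6 = 1·5 + 1), so t ≡ 2·1 = 2 ≡ 2 (mod 5).
    Then x = 224 + 663·2 = 1550, valid modulo lcm(663, 5) = 3315: x ≡ 1550 (mod 3315).
Verify against each original: 1550 mod 3 = 2, 1550 mod 17 = 3, 1550 mod 13 = 3, 1550 mod 5 = 0.

x ≡ 1550 (mod 3315).


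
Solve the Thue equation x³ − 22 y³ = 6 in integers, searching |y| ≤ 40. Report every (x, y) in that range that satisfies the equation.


The equation is x³ - 22y³ = 6. For fixed y, x³ = 22·y³ + 6, so a solution requires the RHS to be a perfect cube.
Strategy: iterate y from -40 to 40, compute RHS = 22·y³ + 6, and check whether it is a (positive or negative) perfect cube.
Check small values of y:
  y = 0: RHS = 6 is not a perfect cube.
  y = 1: RHS = 28 is not a perfect cube.
  y = -1: RHS = -16 is not a perfect cube.
  y = 2: RHS = 182 is not a perfect cube.
  y = -2: RHS = -170 is not a perfect cube.
  y = 3: RHS = 600 is not a perfect cube.
  y = -3: RHS = -588 is not a perfect cube.
Continuing, at y = -5: RHS = -2744 = (-14)³ ⇒ x = -14 works.
Searching the remaining y in |y| ≤ 40 finds no further solutions.
Collected solutions: (-14, -5).

Solutions (with |y| ≤ 40): (-14, -5).


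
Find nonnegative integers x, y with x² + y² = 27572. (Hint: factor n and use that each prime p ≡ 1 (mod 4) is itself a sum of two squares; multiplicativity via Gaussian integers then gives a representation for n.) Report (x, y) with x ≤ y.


Step 1: Factor n = 27572 = 2^2 · 61 · 113.
Step 2: Check the mod-4 condition on each prime factor: 2 = 2 (special); 61 ≡ 1 (mod 4), exponent 1; 113 ≡ 1 (mod 4), exponent 1.
All primes ≡ 3 (mod 4) appear to even exponent (or don't appear), so by the two-squares theorem n IS expressible as a sum of two squares.
Step 3: Build a representation. Group n = k² · m with k = 2 and m = 61 · 113 = 6893 (a product of primes ≡ 1 (mod 4)); a representation of m scales to one of n via (k·x)² + (k·y)² = k²(x² + y²). Each prime p ≡ 1 (mod 4) is itself a sum of two squares; find a² by testing p − a² for a perfect square:
  61: 61 − 1² = 60, 61 − 2² = 57, 61 − 3² = 52, 61 − 4² = 45, 61 − 5² = 36 = 6² ⇒ 61 = 5² + 6².
  113: 113 − 1² = 112, 113 − 2² = 109, 113 − 3² = 104, 113 − 4² = 97, 113 − 5² = 88, 113 − 6² = 77, 113 − 7² = 64 = 8² ⇒ 113 = 7² + 8².
  Combine using the Brahmagupta–Fibonacci identity (a² + b²)(c² + d²) = (ac − bd)² + (ad + bc)² = (ac + bd)² + (ad − bc)²:
  61 · 113 = 6893: from (5² + 6²)(7² + 8²), take (5·7 − 6·8, 5·8 + 6·7) = (35 − 48, 40 + 42) = (-13, 82); dropping signs (only squares matter) gives (13, 82); check 13² + 82² = 169 + 6724 = 6893 ✓.
  Scale by k = 2: (2·13, 2·82) = (26, 164).
Step 4: Order so x ≤ y and verify: 26² + 164² = 676 + 26896 = 27572 = n. ✓

n = 27572 = 26² + 164² (one valid representation with x ≤ y).


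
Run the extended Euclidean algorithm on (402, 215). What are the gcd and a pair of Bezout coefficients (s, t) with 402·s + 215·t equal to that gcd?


Euclidean algorithm on (402, 215) — divide until remainder is 0:
  402 = 1 · 215 + 187
  215 = 1 · 187 + 28
  187 = 6 · 28 + 19
  28 = 1 · 19 + 9
  19 = 2 · 9 + 1
  9 = 9 · 1 + 0
gcd(402, 215) = 1.
Track Bezout coefficients alongside the remainders: start with r₀ = 402 = a·1 + b·0 (s = 1, t = 0) and r₁ = 215 = a·0 + b·1 (s = 0, t = 1); each new remainder r_{k+1} = r_{k-1} − q_k·r_k inherits s_{k+1} = s_{k-1} − q_k·s_k, t_{k+1} = t_{k-1} − q_k·t_k, so r_k = a·s_k + b·t_k at every step:
  q = 1: r = 187, s = 1 − 1·0 = 1, t = 0 − 1·1 = -1  (check: 402·1 + 215·(-1) = 187)
  q = 1: r = 28, s = 0 − 1·1 = -1, t = 1 − 1·(-1) = 2  (check: 402·(-1) + 215·2 = 28)
  q = 6: r = 19, s = 1 − 6·(-1) = 7, t = -1 − 6·2 = -13  (check: 402·7 + 215·(-13) = 19)
  q = 1: r = 9, s = -1 − 1·7 = -8, t = 2 − 1·(-13) = 15  (check: 402·(-8) + 215·15 = 9)
  q = 2: r = 1, s = 7 − 2·(-8) = 23, t = -13 − 2·15 = -43  (check: 402·23 + 215·(-43) = 1)
The row with r = 1 (the gcd) gives the Bezout coefficients s = 23, t = -43.
Result: 402 · (23) + 215 · (-43) = 1.

gcd(402, 215) = 1; s = 23, t = -43 (check: 402·23 + 215·(-43) = 1).


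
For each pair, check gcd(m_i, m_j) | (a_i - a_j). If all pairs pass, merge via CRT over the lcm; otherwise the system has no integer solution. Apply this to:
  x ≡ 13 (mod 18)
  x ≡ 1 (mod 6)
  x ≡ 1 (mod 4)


Moduli 18, 6, 4 are not pairwise coprime, so CRT works modulo lcm(m_i) when all pairwise compatibility conditions hold.
Pairwise compatibility: gcd(m_i, m_j) must divide a_i - a_j for every pair.
Merge one congruence at a time:
  Start: x ≡ 13 (mod 18).
  Combine with x ≡ 1 (mod 6): gcd(18, 6) = 6; 1 - 13 = -12, which IS divisible by 6, so compatible.
    Write x = 13 + 18·t and substitute into x ≡ 1 (mod 6): 18·t ≡ 1 − 13 = -12 (mod 6).
    Divide the congruence (and modulus) by g = 6: 3·t ≡ -2 (mod 1).
    Modulo 1 every t works; take t = 0.
    Then x = 13 + 18·0 = 13, valid modulo lcm(18, 6) = 18: x ≡ 13 (mod 18).
  Combine with x ≡ 1 (mod 4): gcd(18, 4) = 2; 1 - 13 = -12, which IS divisible by 2, so compatible.
    Write x = 13 + 18·t and substitute into x ≡ 1 (mod 4): 18·t ≡ 1 − 13 = -12 (mod 4).
    Divide the congruence (and modulus) by g = 2: 9·t ≡ -6 (mod 2).
    Reduce coefficients mod 2: 1·t ≡ 0 (mod 2).
    So t ≡ 0 (mod 2).
    Then x = 13 + 18·0 = 13, valid modulo lcm(18, 4) = 36: x ≡ 13 (mod 36).
Verify: 13 mod 18 = 13, 13 mod 6 = 1, 13 mod 4 = 1.

x ≡ 13 (mod 36).


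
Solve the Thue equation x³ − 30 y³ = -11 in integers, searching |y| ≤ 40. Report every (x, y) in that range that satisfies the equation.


The equation is x³ - 30y³ = -11. For fixed y, x³ = 30·y³ − 11, so a solution requires the RHS to be a perfect cube.
Strategy: iterate y from -40 to 40, compute RHS = 30·y³ − 11, and check whether it is a (positive or negative) perfect cube.
Check small values of y:
  y = 0: RHS = -11 is not a perfect cube.
  y = 1: RHS = 19 is not a perfect cube.
  y = -1: RHS = -41 is not a perfect cube.
  y = 2: RHS = 229 is not a perfect cube.
  y = -2: RHS = -251 is not a perfect cube.
  y = 3: RHS = 799 is not a perfect cube.
  y = -3: RHS = -821 is not a perfect cube.
Continuing the search up to |y| = 40 finds no solutions either.
No (x, y) in the scanned range satisfies the equation.

No integer solutions with |y| ≤ 40.


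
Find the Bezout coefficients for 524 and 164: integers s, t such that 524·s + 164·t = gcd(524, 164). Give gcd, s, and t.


Euclidean algorithm on (524, 164) — divide until remainder is 0:
  524 = 3 · 164 + 32
  164 = 5 · 32 + 4
  32 = 8 · 4 + 0
gcd(524, 164) = 4.
Track Bezout coefficients alongside the remainders: start with r₀ = 524 = a·1 + b·0 (s = 1, t = 0) and r₁ = 164 = a·0 + b·1 (s = 0, t = 1); each new remainder r_{k+1} = r_{k-1} − q_k·r_k inherits s_{k+1} = s_{k-1} − q_k·s_k, t_{k+1} = t_{k-1} − q_k·t_k, so r_k = a·s_k + b·t_k at every step:
  q = 3: r = 32, s = 1 − 3·0 = 1, t = 0 − 3·1 = -3  (check: 524·1 + 164·(-3) = 32)
  q = 5: r = 4, s = 0 − 5·1 = -5, t = 1 − 5·(-3) = 16  (check: 524·(-5) + 164·16 = 4)
The row with r = 4 (the gcd) gives the Bezout coefficients s = -5, t = 16.
Result: 524 · (-5) + 164 · (16) = 4.

gcd(524, 164) = 4; s = -5, t = 16 (check: 524·(-5) + 164·16 = 4).


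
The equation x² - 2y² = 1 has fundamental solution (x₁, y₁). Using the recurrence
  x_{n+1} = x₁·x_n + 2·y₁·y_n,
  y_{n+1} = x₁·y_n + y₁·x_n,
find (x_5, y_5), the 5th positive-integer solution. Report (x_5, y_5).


Step 1: Find the fundamental solution (x₁, y₁) of x² - 2y² = 1.
  Expand √2 as a continued fraction. a₀ = ⌊√2⌋ = 1; iterate m_{k+1} = d_k·a_k − m_k, d_{k+1} = (2 − m_{k+1}²)/d_k, a_{k+1} = ⌊(a₀ + m_{k+1})/d_{k+1}⌋ (starting m₀ = 0, d₀ = 1), with convergents p_k = a_k·p_{k-1} + p_{k-2}, q_k = a_k·q_{k-1} + q_{k-2} (p₋₁ = 1, q₋₁ = 0):
  k = 0: a₀ = 1; p₀/q₀ = 1/1; p₀² − 2·q₀² = 1 − 2 = -1.
  k = 1: m = 1, d = 1, a = ⌊(1 + 1)/1⌋ = 2; p/q = (2·1 + 1)/(2·1 + 0) = 3/2; p² − 2·q² = 9 − 8 = 1.
  The first convergent with p² − 2·q² = 1 gives the fundamental solution (x₁, y₁) = (3, 2).
Step 2: Apply the recurrence (x_{n+1}, y_{n+1}) = (x₁x_n + 2y₁y_n, x₁y_n + y₁x_n) repeatedly.
  From (x_1, y_1) = (3, 2): x_2 = 3·3 + 2·2·2 = 17; y_2 = 3·2 + 2·3 = 12.
  From (x_2, y_2) = (17, 12): x_3 = 3·17 + 2·2·12 = 99; y_3 = 3·12 + 2·17 = 70.
  From (x_3, y_3) = (99, 70): x_4 = 3·99 + 2·2·70 = 577; y_4 = 3·70 + 2·99 = 408.
  From (x_4, y_4) = (577, 408): x_5 = 3·577 + 2·2·408 = 3363; y_5 = 3·408 + 2·577 = 2378.
Step 3: Verify x_5² - 2·y_5² = 11309769 - 11309768 = 1 (should be 1). ✓

(x_1, y_1) = (3, 2); (x_5, y_5) = (3363, 2378).


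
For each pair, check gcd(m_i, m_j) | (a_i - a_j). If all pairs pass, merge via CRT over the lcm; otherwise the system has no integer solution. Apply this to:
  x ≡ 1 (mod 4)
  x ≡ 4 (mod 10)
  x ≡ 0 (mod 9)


Moduli 4, 10, 9 are not pairwise coprime, so CRT works modulo lcm(m_i) when all pairwise compatibility conditions hold.
Pairwise compatibility: gcd(m_i, m_j) must divide a_i - a_j for every pair.
Merge one congruence at a time:
  Start: x ≡ 1 (mod 4).
  Combine with x ≡ 4 (mod 10): gcd(4, 10) = 2, and 4 - 1 = 3 is NOT divisible by 2.
    ⇒ system is inconsistent (no integer solution).

No solution (the system is inconsistent).


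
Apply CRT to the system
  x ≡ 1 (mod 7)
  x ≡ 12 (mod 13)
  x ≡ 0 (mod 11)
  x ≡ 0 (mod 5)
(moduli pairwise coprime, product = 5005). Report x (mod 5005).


Product of moduli M = 7 · 13 · 11 · 5 = 5005.
Merge one congruence at a time:
  Start: x ≡ 1 (mod 7).
  Combine with x ≡ 12 (mod 13); new modulus lcm = 91.
    Write x = 1 + 7·t and substitute into x ≡ 12 (mod 13): 7·t ≡ 12 − 1 = 11 (mod 13).
    The inverse of 7 mod 13 is 2 (since 7·2 = 14 = 1·13 + 1), so t ≡ 2·11 = 22 ≡ 9 (mod 13).
    Then x = 1 + 7·9 = 64, valid modulo lcm(7, 13) = 91: x ≡ 64 (mod 91).
  Combine with x ≡ 0 (mod 11); new modulus lcm = 1001.
    Write x = 64 + 91·t and substitute into x ≡ 0 (mod 11): 91·t ≡ 0 − 64 = -64 (mod 11).
    Reduce coefficients mod 11: 3·t ≡ 2 (mod 11).
    The inverse of 3 mod 11 is 4 (since 3·4 = 12 = 1·11 + 1), so t ≡ 4·2 = 8 ≡ 8 (mod 11).
    Then x = 64 + 91·8 = 792, valid modulo lcm(91, 11) = 1001: x ≡ 792 (mod 1001).
  Combine with x ≡ 0 (mod 5); new modulus lcm = 5005.
    Write x = 792 + 1001·t and substitute into x ≡ 0 (mod 5): 1001·t ≡ 0 − 792 = -792 (mod 5).
    Reduce coefficients mod 5: 1·t ≡ 3 (mod 5).
    So t ≡ 3 (mod 5).
    Then x = 792 + 1001·3 = 3795, valid modulo lcm(1001, 5) = 5005: x ≡ 3795 (mod 5005).
Verify against each original: 3795 mod 7 = 1, 3795 mod 13 = 12, 3795 mod 11 = 0, 3795 mod 5 = 0.

x ≡ 3795 (mod 5005).


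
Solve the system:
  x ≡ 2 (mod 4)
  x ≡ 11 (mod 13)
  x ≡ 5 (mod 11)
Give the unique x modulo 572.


Moduli 4, 13, 11 are pairwise coprime; by CRT there is a unique solution modulo M = 4 · 13 · 11 = 572.
Solve pairwise, accumulating the modulus:
  Start with x ≡ 2 (mod 4).
  Combine with x ≡ 11 (mod 13): since gcd(4, 13) = 1, we get a unique residue mod 52.
    Write x = 2 + 4·t and substitute into x ≡ 11 (mod 13): 4·t ≡ 11 − 2 = 9 (mod 13).
    The inverse of 4 mod 13 is 10 (since 4·10 = 40 = 3·13 + 1), so t ≡ 10·9 = 90 ≡ 12 (mod 13).
    Then x = 2 + 4·12 = 50, valid modulo lcm(4, 13) = 52: x ≡ 50 (mod 52).
  Combine with x ≡ 5 (mod 11): since gcd(52, 11) = 1, we get a unique residue mod 572.
    Write x = 50 + 52·t and substitute into x ≡ 5 (mod 11): 52·t ≡ 5 − 50 = -45 (mod 11).
    Reduce coefficients mod 11: 8·t ≡ 10 (mod 11).
    The inverse of 8 mod 11 is 7 (since 8·7 = 56 = 5·11 + 1), so t ≡ 7·10 = 70 ≡ 4 (mod 11).
    Then x = 50 + 52·4 = 258, valid modulo lcm(52, 11) = 572: x ≡ 258 (mod 572).
Verify: 258 mod 4 = 2 ✓, 258 mod 13 = 11 ✓, 258 mod 11 = 5 ✓.

x ≡ 258 (mod 572).


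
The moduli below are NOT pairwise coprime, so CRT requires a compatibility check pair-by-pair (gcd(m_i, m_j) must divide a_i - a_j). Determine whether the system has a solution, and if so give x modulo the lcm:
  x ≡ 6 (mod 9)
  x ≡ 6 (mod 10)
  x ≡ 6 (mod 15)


Moduli 9, 10, 15 are not pairwise coprime, so CRT works modulo lcm(m_i) when all pairwise compatibility conditions hold.
Pairwise compatibility: gcd(m_i, m_j) must divide a_i - a_j for every pair.
Merge one congruence at a time:
  Start: x ≡ 6 (mod 9).
  Combine with x ≡ 6 (mod 10): gcd(9, 10) = 1; 6 - 6 = 0, which IS divisible by 1, so compatible.
    Write x = 6 + 9·t and substitute into x ≡ 6 (mod 10): 9·t ≡ 6 − 6 = 0 (mod 10).
    The inverse of 9 mod 10 is 9 (since 9·9 = 81 = 8·10 + 1), so t ≡ 9·0 = 0 ≡ 0 (mod 10).
    Then x = 6 + 9·0 = 6, valid modulo lcm(9, 10) = 90: x ≡ 6 (mod 90).
  Combine with x ≡ 6 (mod 15): gcd(90, 15) = 15; 6 - 6 = 0, which IS divisible by 15, so compatible.
    Write x = 6 + 90·t and substitute into x ≡ 6 (mod 15): 90·t ≡ 6 − 6 = 0 (mod 15).
    Divide the congruence (and modulus) by g = 15: 6·t ≡ 0 (mod 1).
    Modulo 1 every t works; take t = 0.
    Then x = 6 + 90·0 = 6, valid modulo lcm(90, 15) = 90: x ≡ 6 (mod 90).
Verify: 6 mod 9 = 6, 6 mod 10 = 6, 6 mod 15 = 6.

x ≡ 6 (mod 90).


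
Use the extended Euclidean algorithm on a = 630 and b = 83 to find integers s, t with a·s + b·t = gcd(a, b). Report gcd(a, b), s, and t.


Euclidean algorithm on (630, 83) — divide until remainder is 0:
  630 = 7 · 83 + 49
  83 = 1 · 49 + 34
  49 = 1 · 34 + 15
  34 = 2 · 15 + 4
  15 = 3 · 4 + 3
  4 = 1 · 3 + 1
  3 = 3 · 1 + 0
gcd(630, 83) = 1.
Track Bezout coefficients alongside the remainders: start with r₀ = 630 = a·1 + b·0 (s = 1, t = 0) and r₁ = 83 = a·0 + b·1 (s = 0, t = 1); each new remainder r_{k+1} = r_{k-1} − q_k·r_k inherits s_{k+1} = s_{k-1} − q_k·s_k, t_{k+1} = t_{k-1} − q_k·t_k, so r_k = a·s_k + b·t_k at every step:
  q = 7: r = 49, s = 1 − 7·0 = 1, t = 0 − 7·1 = -7  (check: 630·1 + 83·(-7) = 49)
  q = 1: r = 34, s = 0 − 1·1 = -1, t = 1 − 1·(-7) = 8  (check: 630·(-1) + 83·8 = 34)
  q = 1: r = 15, s = 1 − 1·(-1) = 2, t = -7 − 1·8 = -15  (check: 630·2 + 83·(-15) = 15)
  q = 2: r = 4, s = -1 − 2·2 = -5, t = 8 − 2·(-15) = 38  (check: 630·(-5) + 83·38 = 4)
  q = 3: r = 3, s = 2 − 3·(-5) = 17, t = -15 − 3·38 = -129  (check: 630·17 + 83·(-129) = 3)
  q = 1: r = 1, s = -5 − 1·17 = -22, t = 38 − 1·(-129) = 167  (check: 630·(-22) + 83·167 = 1)
The row with r = 1 (the gcd) gives the Bezout coefficients s = -22, t = 167.
Result: 630 · (-22) + 83 · (167) = 1.

gcd(630, 83) = 1; s = -22, t = 167 (check: 630·(-22) + 83·167 = 1).


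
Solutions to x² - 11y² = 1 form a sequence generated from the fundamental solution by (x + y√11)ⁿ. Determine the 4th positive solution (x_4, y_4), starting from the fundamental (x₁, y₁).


Step 1: Find the fundamental solution (x₁, y₁) of x² - 11y² = 1.
  Expand √11 as a continued fraction. a₀ = ⌊√11⌋ = 3; iterate m_{k+1} = d_k·a_k − m_k, d_{k+1} = (11 − m_{k+1}²)/d_k, a_{k+1} = ⌊(a₀ + m_{k+1})/d_{k+1}⌋ (starting m₀ = 0, d₀ = 1), with convergents p_k = a_k·p_{k-1} + p_{k-2}, q_k = a_k·q_{k-1} + q_{k-2} (p₋₁ = 1, q₋₁ = 0):
  k = 0: a₀ = 3; p₀/q₀ = 3/1; p₀² − 11·q₀² = 9 − 11 = -2.
  k = 1: m = 3, d = 2, a = ⌊(3 + 3)/2⌋ = 3; p/q = (3·3 + 1)/(3·1 + 0) = 10/3; p² − 11·q² = 100 − 99 = 1.
  The first convergent with p² − 11·q² = 1 gives the fundamental solution (x₁, y₁) = (10, 3).
Step 2: Apply the recurrence (x_{n+1}, y_{n+1}) = (x₁x_n + 11y₁y_n, x₁y_n + y₁x_n) repeatedly.
  From (x_1, y_1) = (10, 3): x_2 = 10·10 + 11·3·3 = 199; y_2 = 10·3 + 3·10 = 60.
  From (x_2, y_2) = (199, 60): x_3 = 10·199 + 11·3·60 = 3970; y_3 = 10·60 + 3·199 = 1197.
  From (x_3, y_3) = (3970, 1197): x_4 = 10·3970 + 11·3·1197 = 79201; y_4 = 10·1197 + 3·3970 = 23880.
Step 3: Verify x_4² - 11·y_4² = 6272798401 - 6272798400 = 1 (should be 1). ✓

(x_1, y_1) = (10, 3); (x_4, y_4) = (79201, 23880).
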